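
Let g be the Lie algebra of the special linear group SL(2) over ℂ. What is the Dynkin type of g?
A1

This is sl(2), which has dimension 2^2 - 1 = 3 and rank 2 - 1 = 1 (a Cartan subalgebra is the diagonal traceless matrices). In the classification of classical Lie algebras, the special linear algebra sl(n+1) has type A_n; here n = 1, so the Dynkin diagram is a chain of 1 nodes with single edges (A_1). Hence the type is A_1.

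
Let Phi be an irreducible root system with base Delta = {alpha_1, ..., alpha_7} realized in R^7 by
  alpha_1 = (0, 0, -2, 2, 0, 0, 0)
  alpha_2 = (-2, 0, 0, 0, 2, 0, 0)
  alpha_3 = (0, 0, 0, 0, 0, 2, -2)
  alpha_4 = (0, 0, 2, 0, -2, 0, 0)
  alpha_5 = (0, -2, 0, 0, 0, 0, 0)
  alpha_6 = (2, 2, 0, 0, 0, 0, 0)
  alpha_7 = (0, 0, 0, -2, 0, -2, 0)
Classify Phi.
Compute the Cartan integers a_ij = 2(alpha_i, alpha_j)/(alpha_j, alpha_j); the resulting 7x7 Cartan matrix is
[[2, 0, 0, -1, 0, 0, -1], [0, 2, 0, -1, 0, -1, 0], [0, 0, 2, 0, 0, 0, -1], [-1, -1, 0, 2, 0, 0, 0], [0, 0, 0, 0, 2, -1, 0], [0, -1, 0, 0, -2, 2, 0], [-1, 0, -1, 0, 0, 0, 2]].
The roots have two lengths (squared-length ratio 2:1); the short ones are alpha_{5}. The associated Dynkin diagram is a chain of 7 nodes with a double edge at one end; the terminal node there is the unique short simple root (B_7), so the type is B_7 (the algebra so(15)).

type B_7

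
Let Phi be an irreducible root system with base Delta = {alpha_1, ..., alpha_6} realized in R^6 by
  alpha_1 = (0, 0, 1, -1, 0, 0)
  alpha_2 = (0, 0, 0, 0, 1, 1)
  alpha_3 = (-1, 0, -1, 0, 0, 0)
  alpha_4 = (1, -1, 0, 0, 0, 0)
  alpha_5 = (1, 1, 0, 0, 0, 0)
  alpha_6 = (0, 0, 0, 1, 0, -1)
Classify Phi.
type D_6

Compute the Cartan integers a_ij = 2(alpha_i, alpha_j)/(alpha_j, alpha_j); the resulting 6x6 Cartan matrix is
[[2, 0, -1, 0, 0, -1], [0, 2, 0, 0, 0, -1], [-1, 0, 2, -1, -1, 0], [0, 0, -1, 2, 0, 0], [0, 0, -1, 0, 2, 0], [-1, -1, 0, 0, 0, 2]].
All simple roots have the same length, so the diagram is simply laced. The associated Dynkin diagram is a chain of 4 nodes with a fork of two nodes at one end (D_6), so the type is D_6 (the algebra so(12)).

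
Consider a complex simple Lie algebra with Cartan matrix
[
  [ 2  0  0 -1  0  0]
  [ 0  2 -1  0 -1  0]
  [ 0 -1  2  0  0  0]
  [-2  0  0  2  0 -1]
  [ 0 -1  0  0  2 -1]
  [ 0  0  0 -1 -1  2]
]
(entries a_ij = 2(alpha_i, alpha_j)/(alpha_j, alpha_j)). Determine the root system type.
The matrix has rank 6 with 2's on the diagonal. Reading the off-diagonal entries as Dynkin edges (a single edge where a_ij = a_ji = -1; a double or triple edge where a_ij * a_ji = 2 or 3), the diagram is a chain of 6 nodes with a double edge at one end; the terminal node there is the unique short simple root (B_6). One simple-root ordering that puts it in standard form is (alpha_3, alpha_2, alpha_5, alpha_6, alpha_4, alpha_1). So the algebra is type B_6, i.e. so(13).

B_6 (so(13))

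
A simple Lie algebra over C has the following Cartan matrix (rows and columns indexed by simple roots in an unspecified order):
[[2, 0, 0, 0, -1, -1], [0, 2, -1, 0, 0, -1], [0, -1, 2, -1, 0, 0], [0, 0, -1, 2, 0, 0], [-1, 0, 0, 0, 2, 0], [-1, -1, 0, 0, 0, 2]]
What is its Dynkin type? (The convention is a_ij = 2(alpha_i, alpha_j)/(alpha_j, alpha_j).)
The matrix has rank 6 with 2's on the diagonal. Reading the off-diagonal entries as Dynkin edges (a single edge where a_ij = a_ji = -1; a double or triple edge where a_ij * a_ji = 2 or 3), the diagram is a chain of 6 nodes with single edges (A_6). One simple-root ordering that puts it in standard form is (alpha_5, alpha_1, alpha_6, alpha_2, alpha_3, alpha_4). So the algebra is type A_6, i.e. sl(7).

type A_6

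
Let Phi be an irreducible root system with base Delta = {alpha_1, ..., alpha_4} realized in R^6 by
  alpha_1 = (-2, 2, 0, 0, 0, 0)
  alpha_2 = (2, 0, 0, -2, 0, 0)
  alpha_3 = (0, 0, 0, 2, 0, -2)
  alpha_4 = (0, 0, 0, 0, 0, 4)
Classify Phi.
C_4 (sp(8))

Compute the Cartan integers a_ij = 2(alpha_i, alpha_j)/(alpha_j, alpha_j); the resulting 4x4 Cartan matrix is
[[2, -1, 0, 0], [-1, 2, -1, 0], [0, -1, 2, -1], [0, 0, -2, 2]].
The roots have two lengths (squared-length ratio 2:1); the short ones are alpha_{1,2,3}. The associated Dynkin diagram is a chain of 4 nodes with a double edge at one end; the terminal node there is the unique long simple root (C_4), so the type is C_4 (the algebra sp(8)).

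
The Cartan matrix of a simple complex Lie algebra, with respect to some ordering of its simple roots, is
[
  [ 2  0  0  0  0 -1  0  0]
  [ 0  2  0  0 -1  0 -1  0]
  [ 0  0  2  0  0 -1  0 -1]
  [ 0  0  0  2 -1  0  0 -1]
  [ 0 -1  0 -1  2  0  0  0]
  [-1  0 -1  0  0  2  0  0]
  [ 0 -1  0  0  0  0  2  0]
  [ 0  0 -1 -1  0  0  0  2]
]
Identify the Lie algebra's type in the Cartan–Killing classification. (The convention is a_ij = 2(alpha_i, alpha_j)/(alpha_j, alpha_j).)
A_8 (sl(9))

The matrix has rank 8 with 2's on the diagonal. Reading the off-diagonal entries as Dynkin edges (a single edge where a_ij = a_ji = -1; a double or triple edge where a_ij * a_ji = 2 or 3), the diagram is a chain of 8 nodes with single edges (A_8). One simple-root ordering that puts it in standard form is (alpha_7, alpha_2, alpha_5, alpha_4, alpha_8, alpha_3, alpha_6, alpha_1). So the algebra is type A_8, i.e. sl(9).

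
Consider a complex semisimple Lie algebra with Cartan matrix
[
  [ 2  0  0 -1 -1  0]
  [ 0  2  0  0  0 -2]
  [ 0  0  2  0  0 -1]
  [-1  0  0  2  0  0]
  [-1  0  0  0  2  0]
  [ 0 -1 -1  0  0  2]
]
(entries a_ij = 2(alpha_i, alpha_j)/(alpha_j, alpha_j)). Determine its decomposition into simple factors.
The diagram associated to this matrix has two connected components: the simple roots {alpha_1, alpha_4, alpha_5} form a chain of 3 nodes with single edges (A_3), and {alpha_2, alpha_3, alpha_6} form a chain of 3 nodes with a double edge at one end; the terminal node there is the unique long simple root (C_3). A semisimple Lie algebra decomposes uniquely as the direct sum of simple ideals, one per connected component of its Dynkin diagram, so g ≅ A_3 ⊕ C_3 (dimension 15 + 21 = 36).

A_3 ⊕ C_3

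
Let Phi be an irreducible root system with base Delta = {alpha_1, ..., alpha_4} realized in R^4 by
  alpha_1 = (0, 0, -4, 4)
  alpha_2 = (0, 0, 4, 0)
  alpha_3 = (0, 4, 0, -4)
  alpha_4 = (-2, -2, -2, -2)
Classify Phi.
Compute the Cartan integers a_ij = 2(alpha_i, alpha_j)/(alpha_j, alpha_j); the resulting 4x4 Cartan matrix is
[[2, -2, -1, 0], [-1, 2, 0, -1], [-1, 0, 2, 0], [0, -1, 0, 2]].
The roots have two lengths (squared-length ratio 2:1); the short ones are alpha_{2,4}. The associated Dynkin diagram is a chain of 4 nodes with a double edge between the middle two (F_4), so the type is F_4.

F4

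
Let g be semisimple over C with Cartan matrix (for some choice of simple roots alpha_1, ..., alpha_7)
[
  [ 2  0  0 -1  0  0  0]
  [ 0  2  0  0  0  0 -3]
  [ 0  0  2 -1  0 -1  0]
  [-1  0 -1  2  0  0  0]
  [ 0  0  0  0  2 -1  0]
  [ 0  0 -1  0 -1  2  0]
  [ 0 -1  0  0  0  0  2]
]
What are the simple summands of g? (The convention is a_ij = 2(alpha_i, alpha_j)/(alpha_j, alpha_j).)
The diagram associated to this matrix has two connected components: the simple roots {alpha_1, alpha_3, alpha_4, alpha_5, alpha_6} form a chain of 5 nodes with single edges (A_5), and {alpha_2, alpha_7} form two nodes joined by a triple edge (G_2). A semisimple Lie algebra decomposes uniquely as the direct sum of simple ideals, one per connected component of its Dynkin diagram, so g ≅ A_5 ⊕ G_2 (dimension 35 + 14 = 49).

A_5 (sl(6)) + G_2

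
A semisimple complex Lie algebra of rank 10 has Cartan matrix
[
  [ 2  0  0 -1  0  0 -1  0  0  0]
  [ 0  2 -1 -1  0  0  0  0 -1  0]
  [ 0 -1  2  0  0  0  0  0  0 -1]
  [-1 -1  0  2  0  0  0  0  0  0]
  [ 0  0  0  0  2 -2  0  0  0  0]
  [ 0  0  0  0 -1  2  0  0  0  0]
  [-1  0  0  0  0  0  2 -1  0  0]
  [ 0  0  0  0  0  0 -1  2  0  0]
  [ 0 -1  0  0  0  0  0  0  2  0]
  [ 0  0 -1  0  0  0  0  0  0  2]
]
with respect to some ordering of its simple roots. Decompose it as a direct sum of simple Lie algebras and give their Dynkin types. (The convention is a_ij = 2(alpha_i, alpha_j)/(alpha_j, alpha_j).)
B_2 (so(5)) + E_8

The diagram associated to this matrix has two connected components: the simple roots {alpha_5, alpha_6} form a chain of 2 nodes with a double edge at one end; the terminal node there is the unique short simple root (B_2), and {alpha_1, alpha_2, alpha_3, alpha_4, alpha_7, alpha_8, alpha_9, alpha_10} form a chain of 7 nodes with one extra node attached to the third node from one end (E_8). A semisimple Lie algebra decomposes uniquely as the direct sum of simple ideals, one per connected component of its Dynkin diagram, so g ≅ B_2 ⊕ E_8 (dimension 10 + 248 = 258).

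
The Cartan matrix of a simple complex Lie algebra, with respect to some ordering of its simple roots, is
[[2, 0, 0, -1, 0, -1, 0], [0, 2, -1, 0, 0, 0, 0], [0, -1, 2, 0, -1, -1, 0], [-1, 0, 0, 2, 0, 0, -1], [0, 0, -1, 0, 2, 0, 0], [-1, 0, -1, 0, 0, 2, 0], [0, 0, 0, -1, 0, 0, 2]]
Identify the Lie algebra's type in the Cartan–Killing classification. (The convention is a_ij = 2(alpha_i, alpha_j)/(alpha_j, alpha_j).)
The matrix has rank 7 with 2's on the diagonal. Reading the off-diagonal entries as Dynkin edges (a single edge where a_ij = a_ji = -1; a double or triple edge where a_ij * a_ji = 2 or 3), the diagram is a chain of 5 nodes with a fork of two nodes at one end (D_7). One simple-root ordering that puts it in standard form is (alpha_7, alpha_4, alpha_1, alpha_6, alpha_3, alpha_5, alpha_2). So the algebra is type D_7, i.e. so(14).

D_7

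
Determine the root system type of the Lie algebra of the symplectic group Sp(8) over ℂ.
This is sp(8), which has dimension 8(8+1)/2 = 36 and rank 8/2 = 4. In the classification of classical Lie algebras, the symplectic algebra sp(2n) has type C_n; here n = 4, so the Dynkin diagram is a chain of 4 nodes with a double edge at one end; the terminal node there is the unique long simple root (C_4). Hence the type is C_4.

type C_4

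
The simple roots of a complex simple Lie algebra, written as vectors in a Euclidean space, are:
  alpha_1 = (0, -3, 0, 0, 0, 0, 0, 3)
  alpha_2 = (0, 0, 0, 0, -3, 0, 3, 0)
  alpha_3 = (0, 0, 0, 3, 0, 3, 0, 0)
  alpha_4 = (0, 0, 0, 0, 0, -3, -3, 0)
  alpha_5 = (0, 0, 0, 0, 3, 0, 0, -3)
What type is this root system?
A_5

Compute the Cartan integers a_ij = 2(alpha_i, alpha_j)/(alpha_j, alpha_j); the resulting 5x5 Cartan matrix is
[[2, 0, 0, 0, -1], [0, 2, 0, -1, -1], [0, 0, 2, -1, 0], [0, -1, -1, 2, 0], [-1, -1, 0, 0, 2]].
All simple roots have the same length, so the diagram is simply laced. The associated Dynkin diagram is a chain of 5 nodes with single edges (A_5), so the type is A_5 (the algebra sl(6)).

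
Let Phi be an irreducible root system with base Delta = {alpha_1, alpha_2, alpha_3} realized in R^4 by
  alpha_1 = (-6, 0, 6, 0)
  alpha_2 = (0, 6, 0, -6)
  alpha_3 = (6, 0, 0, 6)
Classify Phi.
A3

Compute the Cartan integers a_ij = 2(alpha_i, alpha_j)/(alpha_j, alpha_j); the resulting 3x3 Cartan matrix is
[[2, 0, -1], [0, 2, -1], [-1, -1, 2]].
All simple roots have the same length, so the diagram is simply laced. The associated Dynkin diagram is a chain of 3 nodes with single edges (A_3), so the type is A_3 (the algebra sl(4)).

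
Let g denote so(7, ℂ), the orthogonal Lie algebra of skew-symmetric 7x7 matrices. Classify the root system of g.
B3

This is so(7) with 7 odd, which has dimension 7(7-1)/2 = 21 and rank (7-1)/2 = 3. In the classification of classical Lie algebras, the orthogonal algebra so(2n+1) in an odd number of variables has type B_n; here n = 3, so the Dynkin diagram is a chain of 3 nodes with a double edge at one end; the terminal node there is the unique short simple root (B_3). Hence the type is B_3.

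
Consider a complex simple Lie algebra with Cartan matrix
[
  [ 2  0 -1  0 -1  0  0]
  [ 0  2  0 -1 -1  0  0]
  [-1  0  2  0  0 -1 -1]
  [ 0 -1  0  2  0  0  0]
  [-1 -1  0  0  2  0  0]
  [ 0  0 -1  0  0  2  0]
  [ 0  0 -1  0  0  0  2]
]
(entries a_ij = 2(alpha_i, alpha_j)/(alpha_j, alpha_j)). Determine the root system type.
The matrix has rank 7 with 2's on the diagonal. Reading the off-diagonal entries as Dynkin edges (a single edge where a_ij = a_ji = -1; a double or triple edge where a_ij * a_ji = 2 or 3), the diagram is a chain of 5 nodes with a fork of two nodes at one end (D_7). One simple-root ordering that puts it in standard form is (alpha_4, alpha_2, alpha_5, alpha_1, alpha_3, alpha_7, alpha_6). So the algebra is type D_7, i.e. so(14).

D_7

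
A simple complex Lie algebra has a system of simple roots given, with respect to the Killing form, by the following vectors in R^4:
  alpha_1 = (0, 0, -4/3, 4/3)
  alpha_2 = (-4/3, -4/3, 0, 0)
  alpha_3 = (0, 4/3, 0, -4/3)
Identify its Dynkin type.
Compute the Cartan integers a_ij = 2(alpha_i, alpha_j)/(alpha_j, alpha_j); the resulting 3x3 Cartan matrix is
[[2, 0, -1], [0, 2, -1], [-1, -1, 2]].
All simple roots have the same length, so the diagram is simply laced. The associated Dynkin diagram is a chain of 3 nodes with single edges (A_3), so the type is A_3 (the algebra sl(4)).

A3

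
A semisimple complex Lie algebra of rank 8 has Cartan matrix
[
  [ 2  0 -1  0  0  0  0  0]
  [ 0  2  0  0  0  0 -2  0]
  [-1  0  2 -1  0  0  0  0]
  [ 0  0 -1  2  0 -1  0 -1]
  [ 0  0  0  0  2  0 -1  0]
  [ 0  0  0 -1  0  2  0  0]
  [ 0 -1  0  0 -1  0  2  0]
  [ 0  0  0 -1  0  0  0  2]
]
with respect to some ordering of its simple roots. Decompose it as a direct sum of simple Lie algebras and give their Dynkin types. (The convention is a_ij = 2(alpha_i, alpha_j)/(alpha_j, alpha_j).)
The diagram associated to this matrix has two connected components: the simple roots {alpha_2, alpha_5, alpha_7} form a chain of 3 nodes with a double edge at one end; the terminal node there is the unique long simple root (C_3), and {alpha_1, alpha_3, alpha_4, alpha_6, alpha_8} form a chain of 3 nodes with a fork of two nodes at one end (D_5). A semisimple Lie algebra decomposes uniquely as the direct sum of simple ideals, one per connected component of its Dynkin diagram, so g ≅ C_3 ⊕ D_5 (dimension 21 + 45 = 66).

type C_3 ⊕ type D_5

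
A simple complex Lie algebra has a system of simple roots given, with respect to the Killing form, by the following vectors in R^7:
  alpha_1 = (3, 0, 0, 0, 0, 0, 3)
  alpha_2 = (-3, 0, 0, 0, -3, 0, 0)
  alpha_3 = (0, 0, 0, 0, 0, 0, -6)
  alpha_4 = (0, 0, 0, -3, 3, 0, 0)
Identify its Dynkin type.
C4

Compute the Cartan integers a_ij = 2(alpha_i, alpha_j)/(alpha_j, alpha_j); the resulting 4x4 Cartan matrix is
[[2, -1, -1, 0], [-1, 2, 0, -1], [-2, 0, 2, 0], [0, -1, 0, 2]].
The roots have two lengths (squared-length ratio 2:1); the short ones are alpha_{1,2,4}. The associated Dynkin diagram is a chain of 4 nodes with a double edge at one end; the terminal node there is the unique long simple root (C_4), so the type is C_4 (the algebra sp(8)).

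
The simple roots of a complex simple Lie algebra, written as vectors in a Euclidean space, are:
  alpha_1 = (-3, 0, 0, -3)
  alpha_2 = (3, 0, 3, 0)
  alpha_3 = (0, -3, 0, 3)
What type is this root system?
A3

Compute the Cartan integers a_ij = 2(alpha_i, alpha_j)/(alpha_j, alpha_j); the resulting 3x3 Cartan matrix is
[[2, -1, -1], [-1, 2, 0], [-1, 0, 2]].
All simple roots have the same length, so the diagram is simply laced. The associated Dynkin diagram is a chain of 3 nodes with single edges (A_3), so the type is A_3 (the algebra sl(4)).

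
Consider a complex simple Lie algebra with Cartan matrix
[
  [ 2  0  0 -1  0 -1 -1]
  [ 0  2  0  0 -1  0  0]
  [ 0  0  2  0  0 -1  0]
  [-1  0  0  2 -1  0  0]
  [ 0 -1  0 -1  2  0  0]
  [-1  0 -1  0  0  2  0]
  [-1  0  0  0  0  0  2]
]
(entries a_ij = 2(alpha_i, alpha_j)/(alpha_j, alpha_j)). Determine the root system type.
E7

The matrix has rank 7 with 2's on the diagonal. Reading the off-diagonal entries as Dynkin edges (a single edge where a_ij = a_ji = -1; a double or triple edge where a_ij * a_ji = 2 or 3), the diagram is a chain of 6 nodes with one extra node attached to the third node from one end (E_7). One simple-root ordering that puts it in standard form is (alpha_3, alpha_7, alpha_6, alpha_1, alpha_4, alpha_5, alpha_2). So the algebra is type E_7.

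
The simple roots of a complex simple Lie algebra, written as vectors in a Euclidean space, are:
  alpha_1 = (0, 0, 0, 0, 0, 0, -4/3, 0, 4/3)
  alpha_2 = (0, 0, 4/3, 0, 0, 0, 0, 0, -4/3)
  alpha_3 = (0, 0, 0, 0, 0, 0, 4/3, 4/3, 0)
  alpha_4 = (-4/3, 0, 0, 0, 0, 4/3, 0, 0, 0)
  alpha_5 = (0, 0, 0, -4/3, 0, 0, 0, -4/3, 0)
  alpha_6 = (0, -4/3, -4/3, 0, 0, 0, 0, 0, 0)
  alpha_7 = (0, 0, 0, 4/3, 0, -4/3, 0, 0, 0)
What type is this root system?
A7

Compute the Cartan integers a_ij = 2(alpha_i, alpha_j)/(alpha_j, alpha_j); the resulting 7x7 Cartan matrix is
[[2, -1, -1, 0, 0, 0, 0], [-1, 2, 0, 0, 0, -1, 0], [-1, 0, 2, 0, -1, 0, 0], [0, 0, 0, 2, 0, 0, -1], [0, 0, -1, 0, 2, 0, -1], [0, -1, 0, 0, 0, 2, 0], [0, 0, 0, -1, -1, 0, 2]].
All simple roots have the same length, so the diagram is simply laced. The associated Dynkin diagram is a chain of 7 nodes with single edges (A_7), so the type is A_7 (the algebra sl(8)).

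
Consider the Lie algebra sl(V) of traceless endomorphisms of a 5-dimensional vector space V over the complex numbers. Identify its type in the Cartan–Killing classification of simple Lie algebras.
This is sl(5), which has dimension 5^2 - 1 = 24 and rank 5 - 1 = 4 (a Cartan subalgebra is the diagonal traceless matrices). In the classification of classical Lie algebras, the special linear algebra sl(n+1) has type A_n; here n = 4, so the Dynkin diagram is a chain of 4 nodes with single edges (A_4). Hence the type is A_4.

A_4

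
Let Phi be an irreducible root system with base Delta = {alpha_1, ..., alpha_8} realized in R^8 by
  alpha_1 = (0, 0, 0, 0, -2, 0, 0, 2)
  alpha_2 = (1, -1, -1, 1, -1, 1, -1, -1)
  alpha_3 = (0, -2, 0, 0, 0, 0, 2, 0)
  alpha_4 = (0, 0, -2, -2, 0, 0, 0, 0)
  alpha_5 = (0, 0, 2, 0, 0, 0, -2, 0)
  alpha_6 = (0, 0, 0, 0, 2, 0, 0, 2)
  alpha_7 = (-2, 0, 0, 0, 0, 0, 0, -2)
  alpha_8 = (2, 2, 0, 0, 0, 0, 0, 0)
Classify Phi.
Compute the Cartan integers a_ij = 2(alpha_i, alpha_j)/(alpha_j, alpha_j); the resulting 8x8 Cartan matrix is
[[2, 0, 0, 0, 0, 0, -1, 0], [0, 2, 0, 0, 0, -1, 0, 0], [0, 0, 2, 0, -1, 0, 0, -1], [0, 0, 0, 2, -1, 0, 0, 0], [0, 0, -1, -1, 2, 0, 0, 0], [0, -1, 0, 0, 0, 2, -1, 0], [-1, 0, 0, 0, 0, -1, 2, -1], [0, 0, -1, 0, 0, 0, -1, 2]].
All simple roots have the same length, so the diagram is simply laced. The associated Dynkin diagram is a chain of 7 nodes with one extra node attached to the third node from one end (E_8), so the type is E_8.

E_8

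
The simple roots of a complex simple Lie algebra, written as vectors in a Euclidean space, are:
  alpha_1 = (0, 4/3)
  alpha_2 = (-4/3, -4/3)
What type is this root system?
B_2

Compute the Cartan integers a_ij = 2(alpha_i, alpha_j)/(alpha_j, alpha_j); the resulting 2x2 Cartan matrix is
[[2, -1], [-2, 2]].
The roots have two lengths (squared-length ratio 2:1); the short ones are alpha_{1}. The associated Dynkin diagram is a chain of 2 nodes with a double edge at one end; the terminal node there is the unique short simple root (B_2), so the type is B_2 (the algebra so(5)).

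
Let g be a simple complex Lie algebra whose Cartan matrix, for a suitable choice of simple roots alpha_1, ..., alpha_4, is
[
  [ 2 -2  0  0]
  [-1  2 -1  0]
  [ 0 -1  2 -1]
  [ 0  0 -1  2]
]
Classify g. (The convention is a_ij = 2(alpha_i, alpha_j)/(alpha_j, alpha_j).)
The matrix has rank 4 with 2's on the diagonal. Reading the off-diagonal entries as Dynkin edges (a single edge where a_ij = a_ji = -1; a double or triple edge where a_ij * a_ji = 2 or 3), the diagram is a chain of 4 nodes with a double edge at one end; the terminal node there is the unique long simple root (C_4). One simple-root ordering that puts it in standard form is (alpha_4, alpha_3, alpha_2, alpha_1). So the algebra is type C_4, i.e. sp(8).

C4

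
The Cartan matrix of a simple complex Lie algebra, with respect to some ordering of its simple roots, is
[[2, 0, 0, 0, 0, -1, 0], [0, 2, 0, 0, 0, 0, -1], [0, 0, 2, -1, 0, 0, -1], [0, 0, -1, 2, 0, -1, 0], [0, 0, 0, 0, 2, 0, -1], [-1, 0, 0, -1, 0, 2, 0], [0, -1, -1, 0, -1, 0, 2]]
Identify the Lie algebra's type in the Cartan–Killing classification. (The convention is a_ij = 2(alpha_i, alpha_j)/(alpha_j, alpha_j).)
type D_7

The matrix has rank 7 with 2's on the diagonal. Reading the off-diagonal entries as Dynkin edges (a single edge where a_ij = a_ji = -1; a double or triple edge where a_ij * a_ji = 2 or 3), the diagram is a chain of 5 nodes with a fork of two nodes at one end (D_7). One simple-root ordering that puts it in standard form is (alpha_1, alpha_6, alpha_4, alpha_3, alpha_7, alpha_2, alpha_5). So the algebra is type D_7, i.e. so(14).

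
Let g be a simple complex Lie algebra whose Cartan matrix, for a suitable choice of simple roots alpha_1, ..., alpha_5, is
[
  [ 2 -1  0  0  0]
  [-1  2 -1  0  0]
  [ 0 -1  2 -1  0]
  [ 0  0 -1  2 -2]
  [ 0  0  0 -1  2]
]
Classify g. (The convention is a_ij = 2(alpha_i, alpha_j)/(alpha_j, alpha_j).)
The matrix has rank 5 with 2's on the diagonal. Reading the off-diagonal entries as Dynkin edges (a single edge where a_ij = a_ji = -1; a double or triple edge where a_ij * a_ji = 2 or 3), the diagram is a chain of 5 nodes with a double edge at one end; the terminal node there is the unique short simple root (B_5). One simple-root ordering that puts it in standard form is (alpha_1, alpha_2, alpha_3, alpha_4, alpha_5). So the algebra is type B_5, i.e. so(11).

B_5 (so(11))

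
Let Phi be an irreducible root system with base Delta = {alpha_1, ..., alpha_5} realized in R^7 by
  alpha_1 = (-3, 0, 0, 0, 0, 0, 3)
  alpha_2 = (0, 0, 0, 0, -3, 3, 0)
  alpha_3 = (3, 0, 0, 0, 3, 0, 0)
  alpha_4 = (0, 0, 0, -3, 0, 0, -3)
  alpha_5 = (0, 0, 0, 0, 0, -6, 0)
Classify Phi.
C5

Compute the Cartan integers a_ij = 2(alpha_i, alpha_j)/(alpha_j, alpha_j); the resulting 5x5 Cartan matrix is
[[2, 0, -1, -1, 0], [0, 2, -1, 0, -1], [-1, -1, 2, 0, 0], [-1, 0, 0, 2, 0], [0, -2, 0, 0, 2]].
The roots have two lengths (squared-length ratio 2:1); the short ones are alpha_{1,2,3,4}. The associated Dynkin diagram is a chain of 5 nodes with a double edge at one end; the terminal node there is the unique long simple root (C_5), so the type is C_5 (the algebra sp(10)).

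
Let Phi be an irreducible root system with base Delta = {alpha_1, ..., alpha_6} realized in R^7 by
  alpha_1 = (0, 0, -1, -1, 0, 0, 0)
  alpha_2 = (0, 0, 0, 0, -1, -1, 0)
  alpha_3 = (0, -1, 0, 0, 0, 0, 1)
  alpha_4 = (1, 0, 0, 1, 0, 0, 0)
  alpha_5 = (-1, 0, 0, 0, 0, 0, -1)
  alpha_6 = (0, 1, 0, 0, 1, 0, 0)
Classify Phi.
Compute the Cartan integers a_ij = 2(alpha_i, alpha_j)/(alpha_j, alpha_j); the resulting 6x6 Cartan matrix is
[[2, 0, 0, -1, 0, 0], [0, 2, 0, 0, 0, -1], [0, 0, 2, 0, -1, -1], [-1, 0, 0, 2, -1, 0], [0, 0, -1, -1, 2, 0], [0, -1, -1, 0, 0, 2]].
All simple roots have the same length, so the diagram is simply laced. The associated Dynkin diagram is a chain of 6 nodes with single edges (A_6), so the type is A_6 (the algebra sl(7)).

A6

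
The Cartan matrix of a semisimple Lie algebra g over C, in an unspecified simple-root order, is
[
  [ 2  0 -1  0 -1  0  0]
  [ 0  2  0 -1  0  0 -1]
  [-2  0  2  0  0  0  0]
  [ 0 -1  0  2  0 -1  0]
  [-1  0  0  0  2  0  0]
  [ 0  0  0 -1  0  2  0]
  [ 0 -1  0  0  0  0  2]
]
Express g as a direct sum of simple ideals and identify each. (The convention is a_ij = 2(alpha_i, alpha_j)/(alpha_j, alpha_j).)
A4 ⊕ C3

The diagram associated to this matrix has two connected components: the simple roots {alpha_2, alpha_4, alpha_6, alpha_7} form a chain of 4 nodes with single edges (A_4), and {alpha_1, alpha_3, alpha_5} form a chain of 3 nodes with a double edge at one end; the terminal node there is the unique long simple root (C_3). A semisimple Lie algebra decomposes uniquely as the direct sum of simple ideals, one per connected component of its Dynkin diagram, so g ≅ A_4 ⊕ C_3 (dimension 24 + 21 = 45).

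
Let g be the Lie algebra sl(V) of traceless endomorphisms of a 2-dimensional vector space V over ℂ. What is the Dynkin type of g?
A_1

This is sl(2), which has dimension 2^2 - 1 = 3 and rank 2 - 1 = 1 (a Cartan subalgebra is the diagonal traceless matrices). In the classification of classical Lie algebras, the special linear algebra sl(n+1) has type A_n; here n = 1, so the Dynkin diagram is a chain of 1 nodes with single edges (A_1). Hence the type is A_1.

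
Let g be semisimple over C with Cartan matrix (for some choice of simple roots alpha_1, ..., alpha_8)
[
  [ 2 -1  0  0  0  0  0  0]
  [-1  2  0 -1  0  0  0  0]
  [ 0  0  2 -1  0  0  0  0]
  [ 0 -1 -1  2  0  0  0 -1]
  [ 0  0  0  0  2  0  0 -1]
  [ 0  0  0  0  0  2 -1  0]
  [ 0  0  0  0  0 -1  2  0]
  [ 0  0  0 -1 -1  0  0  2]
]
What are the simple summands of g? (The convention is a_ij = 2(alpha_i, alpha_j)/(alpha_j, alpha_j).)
type A_2 ⊕ type E_6

The diagram associated to this matrix has two connected components: the simple roots {alpha_6, alpha_7} form a chain of 2 nodes with single edges (A_2), and {alpha_1, alpha_2, alpha_3, alpha_4, alpha_5, alpha_8} form a chain of 5 nodes with one extra node attached to the third node from one end (E_6). A semisimple Lie algebra decomposes uniquely as the direct sum of simple ideals, one per connected component of its Dynkin diagram, so g ≅ A_2 ⊕ E_6 (dimension 8 + 78 = 86).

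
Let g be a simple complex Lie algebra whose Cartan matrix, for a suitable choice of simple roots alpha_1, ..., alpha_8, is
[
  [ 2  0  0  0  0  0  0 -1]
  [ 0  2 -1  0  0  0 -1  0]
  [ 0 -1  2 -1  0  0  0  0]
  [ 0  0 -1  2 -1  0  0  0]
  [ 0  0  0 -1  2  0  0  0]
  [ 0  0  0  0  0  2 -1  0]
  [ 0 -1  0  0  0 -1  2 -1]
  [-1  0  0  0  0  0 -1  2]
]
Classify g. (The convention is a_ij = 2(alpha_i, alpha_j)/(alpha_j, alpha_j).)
E_8

The matrix has rank 8 with 2's on the diagonal. Reading the off-diagonal entries as Dynkin edges (a single edge where a_ij = a_ji = -1; a double or triple edge where a_ij * a_ji = 2 or 3), the diagram is a chain of 7 nodes with one extra node attached to the third node from one end (E_8). One simple-root ordering that puts it in standard form is (alpha_1, alpha_6, alpha_8, alpha_7, alpha_2, alpha_3, alpha_4, alpha_5). So the algebra is type E_8.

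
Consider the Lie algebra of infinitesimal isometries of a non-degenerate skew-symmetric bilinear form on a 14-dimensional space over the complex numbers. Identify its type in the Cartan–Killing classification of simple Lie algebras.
type C_7

This is sp(14), which has dimension 14(14+1)/2 = 105 and rank 14/2 = 7. In the classification of classical Lie algebras, the symplectic algebra sp(2n) has type C_n; here n = 7, so the Dynkin diagram is a chain of 7 nodes with a double edge at one end; the terminal node there is the unique long simple root (C_7). Hence the type is C_7.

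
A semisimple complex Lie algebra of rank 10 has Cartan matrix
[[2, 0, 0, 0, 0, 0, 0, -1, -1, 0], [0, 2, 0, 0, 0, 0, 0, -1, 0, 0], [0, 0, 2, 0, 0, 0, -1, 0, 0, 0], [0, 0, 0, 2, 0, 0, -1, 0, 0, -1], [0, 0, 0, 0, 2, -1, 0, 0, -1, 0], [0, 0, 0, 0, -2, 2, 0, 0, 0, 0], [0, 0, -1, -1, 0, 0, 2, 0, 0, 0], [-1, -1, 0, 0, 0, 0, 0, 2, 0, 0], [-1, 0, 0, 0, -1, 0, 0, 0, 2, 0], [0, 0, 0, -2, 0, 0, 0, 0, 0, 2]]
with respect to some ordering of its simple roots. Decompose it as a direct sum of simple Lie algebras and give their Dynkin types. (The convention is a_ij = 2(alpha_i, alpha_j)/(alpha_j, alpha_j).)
The diagram associated to this matrix has two connected components: the simple roots {alpha_3, alpha_4, alpha_7, alpha_10} form a chain of 4 nodes with a double edge at one end; the terminal node there is the unique long simple root (C_4), and {alpha_1, alpha_2, alpha_5, alpha_6, alpha_8, alpha_9} form a chain of 6 nodes with a double edge at one end; the terminal node there is the unique long simple root (C_6). A semisimple Lie algebra decomposes uniquely as the direct sum of simple ideals, one per connected component of its Dynkin diagram, so g ≅ C_4 ⊕ C_6 (dimension 36 + 78 = 114).

C4 ⊕ C6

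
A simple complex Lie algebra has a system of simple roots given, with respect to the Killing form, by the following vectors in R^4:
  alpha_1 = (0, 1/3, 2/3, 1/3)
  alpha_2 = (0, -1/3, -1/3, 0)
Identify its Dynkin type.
G_2

Compute the Cartan integers a_ij = 2(alpha_i, alpha_j)/(alpha_j, alpha_j); the resulting 2x2 Cartan matrix is
[[2, -3], [-1, 2]].
The roots have two lengths (squared-length ratio 3:1); the short ones are alpha_{2}. The associated Dynkin diagram is two nodes joined by a triple edge (G_2), so the type is G_2.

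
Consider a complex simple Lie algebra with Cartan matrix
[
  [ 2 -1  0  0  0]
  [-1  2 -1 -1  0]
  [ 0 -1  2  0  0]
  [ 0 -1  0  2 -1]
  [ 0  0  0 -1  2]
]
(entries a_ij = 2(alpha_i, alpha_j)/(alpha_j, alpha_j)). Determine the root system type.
The matrix has rank 5 with 2's on the diagonal. Reading the off-diagonal entries as Dynkin edges (a single edge where a_ij = a_ji = -1; a double or triple edge where a_ij * a_ji = 2 or 3), the diagram is a chain of 3 nodes with a fork of two nodes at one end (D_5). One simple-root ordering that puts it in standard form is (alpha_5, alpha_4, alpha_2, alpha_1, alpha_3). So the algebra is type D_5, i.e. so(10).

type D_5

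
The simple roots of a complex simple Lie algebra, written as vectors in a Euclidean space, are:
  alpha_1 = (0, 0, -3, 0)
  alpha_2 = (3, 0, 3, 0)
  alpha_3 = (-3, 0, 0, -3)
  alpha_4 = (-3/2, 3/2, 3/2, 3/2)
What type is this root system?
Compute the Cartan integers a_ij = 2(alpha_i, alpha_j)/(alpha_j, alpha_j); the resulting 4x4 Cartan matrix is
[[2, -1, 0, -1], [-2, 2, -1, 0], [0, -1, 2, 0], [-1, 0, 0, 2]].
The roots have two lengths (squared-length ratio 2:1); the short ones are alpha_{1,4}. The associated Dynkin diagram is a chain of 4 nodes with a double edge between the middle two (F_4), so the type is F_4.

F4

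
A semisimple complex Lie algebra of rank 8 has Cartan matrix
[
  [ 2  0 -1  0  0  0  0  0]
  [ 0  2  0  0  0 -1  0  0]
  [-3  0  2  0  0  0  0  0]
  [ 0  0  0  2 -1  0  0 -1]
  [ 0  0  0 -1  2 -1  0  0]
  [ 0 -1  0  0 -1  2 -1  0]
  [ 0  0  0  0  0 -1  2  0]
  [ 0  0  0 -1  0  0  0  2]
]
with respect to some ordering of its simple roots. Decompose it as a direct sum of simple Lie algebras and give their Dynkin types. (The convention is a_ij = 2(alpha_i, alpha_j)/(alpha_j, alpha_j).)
The diagram associated to this matrix has two connected components: the simple roots {alpha_2, alpha_4, alpha_5, alpha_6, alpha_7, alpha_8} form a chain of 4 nodes with a fork of two nodes at one end (D_6), and {alpha_1, alpha_3} form two nodes joined by a triple edge (G_2). A semisimple Lie algebra decomposes uniquely as the direct sum of simple ideals, one per connected component of its Dynkin diagram, so g ≅ D_6 ⊕ G_2 (dimension 66 + 14 = 80).

D_6 (so(12)) ⊕ G_2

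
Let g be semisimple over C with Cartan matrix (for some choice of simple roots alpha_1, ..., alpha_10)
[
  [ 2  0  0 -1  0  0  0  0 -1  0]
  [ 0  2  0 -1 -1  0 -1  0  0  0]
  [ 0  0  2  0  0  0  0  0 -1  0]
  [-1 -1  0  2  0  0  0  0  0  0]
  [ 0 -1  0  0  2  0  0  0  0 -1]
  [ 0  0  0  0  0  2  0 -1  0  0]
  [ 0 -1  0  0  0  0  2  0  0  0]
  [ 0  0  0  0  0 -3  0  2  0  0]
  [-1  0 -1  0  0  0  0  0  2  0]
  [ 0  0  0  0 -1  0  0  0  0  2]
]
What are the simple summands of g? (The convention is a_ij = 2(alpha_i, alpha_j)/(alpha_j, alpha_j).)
The diagram associated to this matrix has two connected components: the simple roots {alpha_1, alpha_2, alpha_3, alpha_4, alpha_5, alpha_7, alpha_9, alpha_10} form a chain of 7 nodes with one extra node attached to the third node from one end (E_8), and {alpha_6, alpha_8} form two nodes joined by a triple edge (G_2). A semisimple Lie algebra decomposes uniquely as the direct sum of simple ideals, one per connected component of its Dynkin diagram, so g ≅ E_8 ⊕ G_2 (dimension 248 + 14 = 262).

E8 ⊕ G2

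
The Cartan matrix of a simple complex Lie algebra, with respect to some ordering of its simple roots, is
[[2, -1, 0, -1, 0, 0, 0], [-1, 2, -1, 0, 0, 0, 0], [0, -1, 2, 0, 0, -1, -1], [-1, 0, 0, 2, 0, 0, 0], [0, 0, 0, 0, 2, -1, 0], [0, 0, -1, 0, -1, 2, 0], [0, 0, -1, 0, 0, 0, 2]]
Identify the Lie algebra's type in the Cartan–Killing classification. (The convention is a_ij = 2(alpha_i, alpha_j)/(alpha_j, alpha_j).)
E_7

The matrix has rank 7 with 2's on the diagonal. Reading the off-diagonal entries as Dynkin edges (a single edge where a_ij = a_ji = -1; a double or triple edge where a_ij * a_ji = 2 or 3), the diagram is a chain of 6 nodes with one extra node attached to the third node from one end (E_7). One simple-root ordering that puts it in standard form is (alpha_5, alpha_7, alpha_6, alpha_3, alpha_2, alpha_1, alpha_4). So the algebra is type E_7.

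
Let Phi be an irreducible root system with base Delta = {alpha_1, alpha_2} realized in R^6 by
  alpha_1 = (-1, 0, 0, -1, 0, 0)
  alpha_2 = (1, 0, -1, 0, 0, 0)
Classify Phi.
Compute the Cartan integers a_ij = 2(alpha_i, alpha_j)/(alpha_j, alpha_j); the resulting 2x2 Cartan matrix is
[[2, -1], [-1, 2]].
All simple roots have the same length, so the diagram is simply laced. The associated Dynkin diagram is a chain of 2 nodes with single edges (A_2), so the type is A_2 (the algebra sl(3)).

A2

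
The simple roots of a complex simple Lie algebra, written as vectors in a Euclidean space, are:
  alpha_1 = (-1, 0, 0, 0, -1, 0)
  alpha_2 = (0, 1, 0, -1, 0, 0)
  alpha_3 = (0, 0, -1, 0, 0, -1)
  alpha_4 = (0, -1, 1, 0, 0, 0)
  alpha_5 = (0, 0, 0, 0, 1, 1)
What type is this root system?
A_5 (sl(6))

Compute the Cartan integers a_ij = 2(alpha_i, alpha_j)/(alpha_j, alpha_j); the resulting 5x5 Cartan matrix is
[[2, 0, 0, 0, -1], [0, 2, 0, -1, 0], [0, 0, 2, -1, -1], [0, -1, -1, 2, 0], [-1, 0, -1, 0, 2]].
All simple roots have the same length, so the diagram is simply laced. The associated Dynkin diagram is a chain of 5 nodes with single edges (A_5), so the type is A_5 (the algebra sl(6)).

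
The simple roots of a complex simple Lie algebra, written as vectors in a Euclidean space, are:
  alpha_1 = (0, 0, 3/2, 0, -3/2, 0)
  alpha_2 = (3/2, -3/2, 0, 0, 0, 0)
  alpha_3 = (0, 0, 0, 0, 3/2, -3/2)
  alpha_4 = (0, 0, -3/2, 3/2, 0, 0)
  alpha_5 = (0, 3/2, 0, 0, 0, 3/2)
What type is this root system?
type A_5

Compute the Cartan integers a_ij = 2(alpha_i, alpha_j)/(alpha_j, alpha_j); the resulting 5x5 Cartan matrix is
[[2, 0, -1, -1, 0], [0, 2, 0, 0, -1], [-1, 0, 2, 0, -1], [-1, 0, 0, 2, 0], [0, -1, -1, 0, 2]].
All simple roots have the same length, so the diagram is simply laced. The associated Dynkin diagram is a chain of 5 nodes with single edges (A_5), so the type is A_5 (the algebra sl(6)).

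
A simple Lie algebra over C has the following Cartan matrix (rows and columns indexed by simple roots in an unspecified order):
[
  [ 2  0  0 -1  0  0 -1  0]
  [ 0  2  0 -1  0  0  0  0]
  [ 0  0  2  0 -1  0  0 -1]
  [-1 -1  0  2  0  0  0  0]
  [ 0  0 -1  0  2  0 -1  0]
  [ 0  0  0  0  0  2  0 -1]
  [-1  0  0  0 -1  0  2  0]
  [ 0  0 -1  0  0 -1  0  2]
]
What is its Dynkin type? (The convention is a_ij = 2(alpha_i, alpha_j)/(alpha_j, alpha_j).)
The matrix has rank 8 with 2's on the diagonal. Reading the off-diagonal entries as Dynkin edges (a single edge where a_ij = a_ji = -1; a double or triple edge where a_ij * a_ji = 2 or 3), the diagram is a chain of 8 nodes with single edges (A_8). One simple-root ordering that puts it in standard form is (alpha_2, alpha_4, alpha_1, alpha_7, alpha_5, alpha_3, alpha_8, alpha_6). So the algebra is type A_8, i.e. sl(9).

type A_8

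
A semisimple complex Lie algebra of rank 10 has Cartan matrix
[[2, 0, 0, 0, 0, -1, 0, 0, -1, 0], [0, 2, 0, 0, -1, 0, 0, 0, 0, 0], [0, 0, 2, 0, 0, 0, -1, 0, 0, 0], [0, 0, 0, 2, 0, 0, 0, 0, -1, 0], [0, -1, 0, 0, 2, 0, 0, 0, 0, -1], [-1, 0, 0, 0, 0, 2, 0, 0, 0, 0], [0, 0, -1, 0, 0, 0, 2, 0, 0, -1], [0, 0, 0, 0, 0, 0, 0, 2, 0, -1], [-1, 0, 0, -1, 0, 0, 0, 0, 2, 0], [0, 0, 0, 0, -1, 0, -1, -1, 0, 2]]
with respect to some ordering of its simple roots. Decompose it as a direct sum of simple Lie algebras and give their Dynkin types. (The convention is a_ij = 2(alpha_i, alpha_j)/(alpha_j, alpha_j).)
The diagram associated to this matrix has two connected components: the simple roots {alpha_1, alpha_4, alpha_6, alpha_9} form a chain of 4 nodes with single edges (A_4), and {alpha_2, alpha_3, alpha_5, alpha_7, alpha_8, alpha_10} form a chain of 5 nodes with one extra node attached to the third node from one end (E_6). A semisimple Lie algebra decomposes uniquely as the direct sum of simple ideals, one per connected component of its Dynkin diagram, so g ≅ A_4 ⊕ E_6 (dimension 24 + 78 = 102).

A4 + E6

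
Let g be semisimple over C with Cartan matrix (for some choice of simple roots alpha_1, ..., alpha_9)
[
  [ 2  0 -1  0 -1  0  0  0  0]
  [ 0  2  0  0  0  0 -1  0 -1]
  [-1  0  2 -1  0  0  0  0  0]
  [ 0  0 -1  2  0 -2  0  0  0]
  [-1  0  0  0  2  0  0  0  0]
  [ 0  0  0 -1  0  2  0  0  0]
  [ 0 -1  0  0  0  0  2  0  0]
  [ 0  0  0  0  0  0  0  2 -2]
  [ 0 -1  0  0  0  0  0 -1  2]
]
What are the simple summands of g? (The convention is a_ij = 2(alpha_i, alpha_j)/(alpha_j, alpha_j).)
The diagram associated to this matrix has two connected components: the simple roots {alpha_1, alpha_3, alpha_4, alpha_5, alpha_6} form a chain of 5 nodes with a double edge at one end; the terminal node there is the unique short simple root (B_5), and {alpha_2, alpha_7, alpha_8, alpha_9} form a chain of 4 nodes with a double edge at one end; the terminal node there is the unique long simple root (C_4). A semisimple Lie algebra decomposes uniquely as the direct sum of simple ideals, one per connected component of its Dynkin diagram, so g ≅ B_5 ⊕ C_4 (dimension 55 + 36 = 91).

type B_5 ⊕ type C_4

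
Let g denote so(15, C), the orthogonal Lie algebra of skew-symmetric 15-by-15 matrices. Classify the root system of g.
This is so(15) with 15 odd, which has dimension 15(15-1)/2 = 105 and rank (15-1)/2 = 7. In the classification of classical Lie algebras, the orthogonal algebra so(2n+1) in an odd number of variables has type B_n; here n = 7, so the Dynkin diagram is a chain of 7 nodes with a double edge at one end; the terminal node there is the unique short simple root (B_7). Hence the type is B_7.

B_7 (so(15))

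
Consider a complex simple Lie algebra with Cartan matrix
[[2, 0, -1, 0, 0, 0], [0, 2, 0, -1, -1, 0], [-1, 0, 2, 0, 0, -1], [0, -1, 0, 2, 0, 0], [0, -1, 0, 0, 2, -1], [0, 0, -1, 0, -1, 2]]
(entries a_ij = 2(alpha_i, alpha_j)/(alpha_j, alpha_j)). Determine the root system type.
type A_6

The matrix has rank 6 with 2's on the diagonal. Reading the off-diagonal entries as Dynkin edges (a single edge where a_ij = a_ji = -1; a double or triple edge where a_ij * a_ji = 2 or 3), the diagram is a chain of 6 nodes with single edges (A_6). One simple-root ordering that puts it in standard form is (alpha_1, alpha_3, alpha_6, alpha_5, alpha_2, alpha_4). So the algebra is type A_6, i.e. sl(7).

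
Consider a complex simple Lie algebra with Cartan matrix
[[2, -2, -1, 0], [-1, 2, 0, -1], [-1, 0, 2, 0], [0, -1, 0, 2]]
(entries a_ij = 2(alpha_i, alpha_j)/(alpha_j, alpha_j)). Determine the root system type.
The matrix has rank 4 with 2's on the diagonal. Reading the off-diagonal entries as Dynkin edges (a single edge where a_ij = a_ji = -1; a double or triple edge where a_ij * a_ji = 2 or 3), the diagram is a chain of 4 nodes with a double edge between the middle two (F_4). One simple-root ordering that puts it in standard form is (alpha_3, alpha_1, alpha_2, alpha_4). So the algebra is type F_4.

type F_4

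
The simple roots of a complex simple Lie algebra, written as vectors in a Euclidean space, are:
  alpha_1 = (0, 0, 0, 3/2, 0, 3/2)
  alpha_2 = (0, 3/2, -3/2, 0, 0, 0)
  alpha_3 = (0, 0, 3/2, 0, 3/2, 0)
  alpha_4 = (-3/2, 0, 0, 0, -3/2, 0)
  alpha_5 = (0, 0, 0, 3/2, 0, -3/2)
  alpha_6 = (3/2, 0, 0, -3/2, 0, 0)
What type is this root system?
Compute the Cartan integers a_ij = 2(alpha_i, alpha_j)/(alpha_j, alpha_j); the resulting 6x6 Cartan matrix is
[[2, 0, 0, 0, 0, -1], [0, 2, -1, 0, 0, 0], [0, -1, 2, -1, 0, 0], [0, 0, -1, 2, 0, -1], [0, 0, 0, 0, 2, -1], [-1, 0, 0, -1, -1, 2]].
All simple roots have the same length, so the diagram is simply laced. The associated Dynkin diagram is a chain of 4 nodes with a fork of two nodes at one end (D_6), so the type is D_6 (the algebra so(12)).

D_6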